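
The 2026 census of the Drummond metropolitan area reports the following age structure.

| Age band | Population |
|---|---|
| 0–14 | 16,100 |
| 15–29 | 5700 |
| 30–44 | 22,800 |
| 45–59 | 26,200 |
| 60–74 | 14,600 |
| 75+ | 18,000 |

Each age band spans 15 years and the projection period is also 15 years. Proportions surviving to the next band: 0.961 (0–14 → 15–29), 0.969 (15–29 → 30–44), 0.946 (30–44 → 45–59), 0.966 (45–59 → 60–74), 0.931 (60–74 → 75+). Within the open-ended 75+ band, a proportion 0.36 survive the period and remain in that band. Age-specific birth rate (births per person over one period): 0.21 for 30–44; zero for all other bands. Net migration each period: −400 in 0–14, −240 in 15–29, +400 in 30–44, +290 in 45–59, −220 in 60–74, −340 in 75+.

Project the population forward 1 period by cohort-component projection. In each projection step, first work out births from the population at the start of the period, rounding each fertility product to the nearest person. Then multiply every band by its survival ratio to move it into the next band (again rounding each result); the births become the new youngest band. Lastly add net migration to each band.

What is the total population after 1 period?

Period 1.
Births: 22800 × 0.21 = 4788
15–29: 16100 × 0.961 = 15472
30–44: 5700 × 0.969 = 5523
45–59: 22800 × 0.946 = 21569
60–74: 26200 × 0.966 = 25309
75+: 14600 × 0.931 + 18000 × 0.36 = 13593 + 6480 = 20073
Net migration: 0–14 − 400 → 4388; 15–29 − 240 → 15232; 30–44 + 400 → 5923; 45–59 + 290 → 21859; 60–74 − 220 → 25089; 75+ − 340 → 19733
End of period: [4388, 15232, 5923, 21859, 25089, 19733]
Total after period 1: 4388 + 15232 + 5923 + 21859 + 25089 + 19733 = 92224

92224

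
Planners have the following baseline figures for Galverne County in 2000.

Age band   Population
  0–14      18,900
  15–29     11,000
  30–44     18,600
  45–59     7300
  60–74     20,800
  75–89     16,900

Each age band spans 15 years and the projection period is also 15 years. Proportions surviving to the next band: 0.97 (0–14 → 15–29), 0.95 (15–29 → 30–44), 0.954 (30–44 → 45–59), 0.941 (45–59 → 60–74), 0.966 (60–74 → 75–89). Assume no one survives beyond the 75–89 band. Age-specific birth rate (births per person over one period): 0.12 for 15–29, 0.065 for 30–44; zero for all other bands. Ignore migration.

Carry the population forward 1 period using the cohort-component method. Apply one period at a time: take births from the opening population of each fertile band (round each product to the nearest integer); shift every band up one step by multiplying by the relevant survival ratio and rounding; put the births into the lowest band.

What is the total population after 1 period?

Period 1:
Births: 11000 × 0.12 = 1320 ; 18600 × 0.065 = 1209 — total 2529
15–29: 18900 × 0.97 = 18333
30–44: 11000 × 0.95 = 10450
45–59: 18600 × 0.954 = 17744
60–74: 7300 × 0.941 = 6869
75–89: 20800 × 0.966 = 20093
→ [2529, 18333, 10450, 17744, 6869, 20093]
Total after period 1: 2529 + 18333 + 10450 + 17744 + 6869 + 20093 = 76018

76018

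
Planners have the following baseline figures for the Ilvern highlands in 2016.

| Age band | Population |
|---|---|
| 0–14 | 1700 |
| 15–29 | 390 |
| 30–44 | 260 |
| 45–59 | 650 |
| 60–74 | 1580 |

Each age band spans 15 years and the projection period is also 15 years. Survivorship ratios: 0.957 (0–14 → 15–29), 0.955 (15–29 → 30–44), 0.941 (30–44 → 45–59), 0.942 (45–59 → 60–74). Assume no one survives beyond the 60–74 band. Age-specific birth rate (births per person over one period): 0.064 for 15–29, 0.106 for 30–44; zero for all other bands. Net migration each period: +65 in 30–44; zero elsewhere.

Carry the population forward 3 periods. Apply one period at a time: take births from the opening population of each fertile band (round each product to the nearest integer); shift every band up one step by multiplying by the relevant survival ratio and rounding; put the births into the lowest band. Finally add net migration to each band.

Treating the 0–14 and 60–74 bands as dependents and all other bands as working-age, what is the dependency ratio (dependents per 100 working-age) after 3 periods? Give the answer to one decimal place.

31.6

Numbering the bands 1..5 from youngest to oldest:
Period 1.
Births: 390 × 0.064 = 25 ; 260 × 0.106 = 28 ⇒ total 53
Band 2: 1700 × 0.957 = 1627
Band 3: 390 × 0.955 = 372
Band 4: 260 × 0.941 = 245
Band 5: 650 × 0.942 = 612
Net migration: Band 3 + 65 → 437
End of period: [53, 1627, 437, 245, 612]
Period 2.
Births: 1627 × 0.064 = 104 ; 437 × 0.106 = 46 ⇒ total 150
Band 2: 53 × 0.957 = 51
Band 3: 1627 × 0.955 = 1554
Band 4: 437 × 0.941 = 411
Band 5: 245 × 0.942 = 231
Net migration: Band 3 + 65 → 1619
End of period: [150, 51, 1619, 411, 231]
Period 3.
Births: 51 × 0.064 = 3 ; 1619 × 0.106 = 172 ⇒ total 175
Band 2: 150 × 0.957 = 144
Band 3: 51 × 0.955 = 49
Band 4: 1619 × 0.941 = 1523
Band 5: 411 × 0.942 = 387
Net migration: Band 3 + 65 → 114
End of period: [175, 144, 114, 1523, 387]
Dependents (band 0–14 + band 60–74) = 175 + 387 = 562; working-age = 1781; ratio = 562/1781 × 100 = 31.6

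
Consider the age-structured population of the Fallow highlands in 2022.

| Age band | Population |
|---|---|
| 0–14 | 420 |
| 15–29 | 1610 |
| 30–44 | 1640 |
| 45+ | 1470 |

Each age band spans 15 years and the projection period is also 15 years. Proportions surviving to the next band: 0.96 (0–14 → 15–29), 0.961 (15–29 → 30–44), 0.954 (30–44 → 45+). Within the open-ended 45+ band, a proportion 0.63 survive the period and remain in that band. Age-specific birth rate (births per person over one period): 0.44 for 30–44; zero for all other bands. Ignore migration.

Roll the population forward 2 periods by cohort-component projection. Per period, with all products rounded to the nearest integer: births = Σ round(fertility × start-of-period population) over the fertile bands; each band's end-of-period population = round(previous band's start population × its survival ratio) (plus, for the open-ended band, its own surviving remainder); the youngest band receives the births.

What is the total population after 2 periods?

4806

— Period 1 —
Births: 1640 * 0.44 = 722
15–29: 420 * 0.96 = 403
30–44: 1610 * 0.961 = 1547
45+: 1640 * 0.954 + 1470 * 0.63 = 1565 + 926 = 2491
Population now: 0–14=722, 15–29=403, 30–44=1547, 45+=2491
— Period 2 —
Births: 1547 * 0.44 = 681
15–29: 722 * 0.96 = 693
30–44: 403 * 0.961 = 387
45+: 1547 * 0.954 + 2491 * 0.63 = 1476 + 1569 = 3045
Population now: 0–14=681, 15–29=693, 30–44=387, 45+=3045
Total after period 2: 681 + 693 + 387 + 3045 = 4806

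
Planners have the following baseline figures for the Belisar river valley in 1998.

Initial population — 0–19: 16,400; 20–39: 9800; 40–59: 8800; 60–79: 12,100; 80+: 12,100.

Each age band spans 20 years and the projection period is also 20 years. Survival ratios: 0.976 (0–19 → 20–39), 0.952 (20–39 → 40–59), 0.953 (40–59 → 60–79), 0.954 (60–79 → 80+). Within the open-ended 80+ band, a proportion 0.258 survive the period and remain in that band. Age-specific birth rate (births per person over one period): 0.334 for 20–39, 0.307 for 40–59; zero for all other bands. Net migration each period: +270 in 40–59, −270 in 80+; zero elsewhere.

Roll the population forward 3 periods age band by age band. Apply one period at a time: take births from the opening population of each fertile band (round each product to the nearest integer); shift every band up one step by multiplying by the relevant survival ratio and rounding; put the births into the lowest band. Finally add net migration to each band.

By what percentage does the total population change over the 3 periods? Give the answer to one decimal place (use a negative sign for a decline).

-20.9

After projecting period 1:
Births: 9800 * 0.334 = 3273 ; 8800 * 0.307 = 2702 ⇒ total 5975
20–39: 16400 * 0.976 = 16006
40–59: 9800 * 0.952 = 9330
60–79: 8800 * 0.953 = 8386
80+: 12100 * 0.954 + 12100 * 0.258 = 11543 + 3122 = 14665
Net migration: 40–59 + 270 → 9600; 80+ − 270 → 14395
→ [5975, 16006, 9600, 8386, 14395]
After projecting period 2:
Births: 16006 * 0.334 = 5346 ; 9600 * 0.307 = 2947 ⇒ total 8293
20–39: 5975 * 0.976 = 5832
40–59: 16006 * 0.952 = 15238
60–79: 9600 * 0.953 = 9149
80+: 8386 * 0.954 + 14395 * 0.258 = 8000 + 3714 = 11714
Net migration: 40–59 + 270 → 15508; 80+ − 270 → 11444
→ [8293, 5832, 15508, 9149, 11444]
After projecting period 3:
Births: 5832 * 0.334 = 1948 ; 15508 * 0.307 = 4761 ⇒ total 6709
20–39: 8293 * 0.976 = 8094
40–59: 5832 * 0.952 = 5552
60–79: 15508 * 0.953 = 14779
80+: 9149 * 0.954 + 11444 * 0.258 = 8728 + 2953 = 11681
Net migration: 40–59 + 270 → 5822; 80+ − 270 → 11411
→ [6709, 8094, 5822, 14779, 11411]
Total: 59200 → 46815; change = -12385; percentage change = -20.9%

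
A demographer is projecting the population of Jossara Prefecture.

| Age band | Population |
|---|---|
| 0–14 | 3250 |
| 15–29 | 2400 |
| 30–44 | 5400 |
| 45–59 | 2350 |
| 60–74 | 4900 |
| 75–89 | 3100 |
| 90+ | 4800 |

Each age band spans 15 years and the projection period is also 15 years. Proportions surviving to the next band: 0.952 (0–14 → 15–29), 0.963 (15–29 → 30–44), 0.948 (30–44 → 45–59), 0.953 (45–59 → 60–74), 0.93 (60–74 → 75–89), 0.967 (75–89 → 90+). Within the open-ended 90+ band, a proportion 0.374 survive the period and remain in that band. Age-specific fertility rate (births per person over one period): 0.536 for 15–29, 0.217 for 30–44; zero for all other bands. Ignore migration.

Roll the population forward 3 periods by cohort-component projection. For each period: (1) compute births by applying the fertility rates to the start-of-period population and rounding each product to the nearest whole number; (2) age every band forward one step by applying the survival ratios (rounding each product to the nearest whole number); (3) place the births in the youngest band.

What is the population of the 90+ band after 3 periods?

4333

Call the groups 1 to 7, youngest first.
After projecting period 1:
Births: 2400 * 0.536 = 1286 ; 5400 * 0.217 = 1172 ⇒ total 2458
Group 2: 3250 * 0.952 = 3094
Group 3: 2400 * 0.963 = 2311
Group 4: 5400 * 0.948 = 5119
Group 5: 2350 * 0.953 = 2240
Group 6: 4900 * 0.93 = 4557
Group 7: 3100 * 0.967 + 4800 * 0.374 = 2998 + 1795 = 4793
Giving 2458 / 3094 / 2311 / 5119 / 2240 / 4557 / 4793.
After projecting period 2:
Births: 3094 * 0.536 = 1658 ; 2311 * 0.217 = 501 ⇒ total 2159
Group 2: 2458 * 0.952 = 2340
Group 3: 3094 * 0.963 = 2980
Group 4: 2311 * 0.948 = 2191
Group 5: 5119 * 0.953 = 4878
Group 6: 2240 * 0.93 = 2083
Group 7: 4557 * 0.967 + 4793 * 0.374 = 4407 + 1793 = 6200
Giving 2159 / 2340 / 2980 / 2191 / 4878 / 2083 / 6200.
After projecting period 3:
Births: 2340 * 0.536 = 1254 ; 2980 * 0.217 = 647 ⇒ total 1901
Group 2: 2159 * 0.952 = 2055
Group 3: 2340 * 0.963 = 2253
Group 4: 2980 * 0.948 = 2825
Group 5: 2191 * 0.953 = 2088
Group 6: 4878 * 0.93 = 4537
Group 7: 2083 * 0.967 + 6200 * 0.374 = 2014 + 2319 = 4333
Giving 1901 / 2055 / 2253 / 2825 / 2088 / 4537 / 4333.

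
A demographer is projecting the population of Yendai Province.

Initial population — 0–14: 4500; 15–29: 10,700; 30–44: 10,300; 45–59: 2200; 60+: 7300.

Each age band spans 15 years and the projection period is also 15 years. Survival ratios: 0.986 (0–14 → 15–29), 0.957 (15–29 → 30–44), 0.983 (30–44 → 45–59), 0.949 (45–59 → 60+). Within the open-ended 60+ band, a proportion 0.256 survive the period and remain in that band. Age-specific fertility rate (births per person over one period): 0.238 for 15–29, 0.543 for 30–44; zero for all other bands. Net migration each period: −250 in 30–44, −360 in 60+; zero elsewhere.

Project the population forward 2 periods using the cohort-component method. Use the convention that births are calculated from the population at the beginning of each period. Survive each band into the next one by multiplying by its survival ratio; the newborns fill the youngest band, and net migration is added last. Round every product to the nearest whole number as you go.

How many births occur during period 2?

[period 1]
Births: 10700 * 0.238 = 2547  |  10300 * 0.543 = 5593 ⇒ total 8140
15–29: 4500 * 0.986 = 4437
30–44: 10700 * 0.957 = 10240
45–59: 10300 * 0.983 = 10125
60+: 2200 * 0.949 + 7300 * 0.256 = 2088 + 1869 = 3957
Net migration: 30–44 − 250 → 9990; 60+ − 360 → 3597
→ [8140, 4437, 9990, 10125, 3597]
[period 2]
Births: 4437 * 0.238 = 1056  |  9990 * 0.543 = 5425 ⇒ total 6481
15–29: 8140 * 0.986 = 8026
30–44: 4437 * 0.957 = 4246
45–59: 9990 * 0.983 = 9820
60+: 10125 * 0.949 + 3597 * 0.256 = 9609 + 921 = 10530
Net migration: 30–44 − 250 → 3996; 60+ − 360 → 10170
→ [6481, 8026, 3996, 9820, 10170]

6481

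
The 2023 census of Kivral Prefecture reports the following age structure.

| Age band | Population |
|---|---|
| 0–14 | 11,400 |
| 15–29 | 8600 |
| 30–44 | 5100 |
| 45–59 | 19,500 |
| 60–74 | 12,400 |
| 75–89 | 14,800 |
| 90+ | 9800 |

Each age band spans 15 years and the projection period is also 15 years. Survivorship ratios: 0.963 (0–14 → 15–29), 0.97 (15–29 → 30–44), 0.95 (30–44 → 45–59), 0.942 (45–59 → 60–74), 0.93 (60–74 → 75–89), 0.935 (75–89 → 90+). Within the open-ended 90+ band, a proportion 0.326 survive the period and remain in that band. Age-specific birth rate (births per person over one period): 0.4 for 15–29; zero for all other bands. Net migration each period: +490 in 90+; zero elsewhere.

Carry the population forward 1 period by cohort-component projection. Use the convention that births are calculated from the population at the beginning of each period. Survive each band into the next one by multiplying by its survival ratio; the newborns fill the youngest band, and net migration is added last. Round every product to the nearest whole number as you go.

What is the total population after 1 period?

— Period 1 —
Births: 8600 × 0.4 = 3440
15–29: 11400 × 0.963 = 10978
30–44: 8600 × 0.97 = 8342
45–59: 5100 × 0.95 = 4845
60–74: 19500 × 0.942 = 18369
75–89: 12400 × 0.93 = 11532
90+: 14800 × 0.935 + 9800 × 0.326 = 13838 + 3195 = 17033
Net migration: 90+ + 490 → 17523
→ [3440, 10978, 8342, 4845, 18369, 11532, 17523]
Total after period 1: 3440 + 10978 + 8342 + 4845 + 18369 + 11532 + 17523 = 75029

75029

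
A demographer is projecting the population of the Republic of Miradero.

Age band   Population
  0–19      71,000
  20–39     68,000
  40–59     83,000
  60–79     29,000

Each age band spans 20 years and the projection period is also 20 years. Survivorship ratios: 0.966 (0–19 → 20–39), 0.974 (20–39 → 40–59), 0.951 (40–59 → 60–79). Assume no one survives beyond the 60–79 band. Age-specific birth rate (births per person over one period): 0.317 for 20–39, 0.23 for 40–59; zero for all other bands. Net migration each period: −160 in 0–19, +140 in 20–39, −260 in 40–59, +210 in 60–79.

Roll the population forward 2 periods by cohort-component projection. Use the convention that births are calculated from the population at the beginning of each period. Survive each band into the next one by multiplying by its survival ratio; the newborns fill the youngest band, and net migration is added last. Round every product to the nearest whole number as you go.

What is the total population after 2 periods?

205677

Period 1:
Births: 68000 * 0.317 = 21556  |  83000 * 0.23 = 19090 — total 40646
20–39: 71000 * 0.966 = 68586
40–59: 68000 * 0.974 = 66232
60–79: 83000 * 0.951 = 78933
Net migration: 0–19 − 160 → 40486; 20–39 + 140 → 68726; 40–59 − 260 → 65972; 60–79 + 210 → 79143
→ [40486, 68726, 65972, 79143]
Period 2:
Births: 68726 * 0.317 = 21786  |  65972 * 0.23 = 15174 — total 36960
20–39: 40486 * 0.966 = 39109
40–59: 68726 * 0.974 = 66939
60–79: 65972 * 0.951 = 62739
Net migration: 0–19 − 160 → 36800; 20–39 + 140 → 39249; 40–59 − 260 → 66679; 60–79 + 210 → 62949
→ [36800, 39249, 66679, 62949]
Total after period 2: 36800 + 39249 + 66679 + 62949 = 205677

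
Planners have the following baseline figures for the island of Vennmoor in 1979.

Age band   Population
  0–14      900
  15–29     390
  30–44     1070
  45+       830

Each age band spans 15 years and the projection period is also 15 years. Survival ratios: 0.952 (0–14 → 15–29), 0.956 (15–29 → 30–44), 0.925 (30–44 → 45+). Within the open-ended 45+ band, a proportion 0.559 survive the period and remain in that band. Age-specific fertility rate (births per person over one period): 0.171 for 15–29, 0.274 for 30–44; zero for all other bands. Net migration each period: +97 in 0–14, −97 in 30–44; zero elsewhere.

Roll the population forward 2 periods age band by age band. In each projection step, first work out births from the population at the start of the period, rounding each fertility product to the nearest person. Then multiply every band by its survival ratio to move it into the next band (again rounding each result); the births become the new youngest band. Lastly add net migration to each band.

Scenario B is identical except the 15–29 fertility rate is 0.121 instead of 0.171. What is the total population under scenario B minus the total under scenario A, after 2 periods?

(Bands numbered youngest = 1 to oldest = 4.)
[period 1]
Births: 390 × 0.171 = 67, 1070 × 0.274 = 293 ⇒ total 360
Band 2: 900 × 0.952 = 857
Band 3: 390 × 0.956 = 373
Band 4: 1070 × 0.925 + 830 × 0.559 = 990 + 464 = 1454
Net migration: Band 1 + 97 → 457; Band 3 − 97 → 276
Population now: 0–14=457, 15–29=857, 30–44=276, 45+=1454
[period 2]
Births: 857 × 0.171 = 147, 276 × 0.274 = 76 ⇒ total 223
Band 2: 457 × 0.952 = 435
Band 3: 857 × 0.956 = 819
Band 4: 276 × 0.925 + 1454 × 0.559 = 255 + 813 = 1068
Net migration: Band 1 + 97 → 320; Band 3 − 97 → 722
Population now: 0–14=320, 15–29=435, 30–44=722, 45+=1068
Scenario A total after 2 periods: 2545
Scenario B projection —
[period 1]
Births: 390 × 0.121 = 47, 1070 × 0.274 = 293 ⇒ total 340
Band 2: 900 × 0.952 = 857
Band 3: 390 × 0.956 = 373
Band 4: 1070 × 0.925 + 830 × 0.559 = 990 + 464 = 1454
Net migration: Band 1 + 97 → 437; Band 3 − 97 → 276
Population now: 0–14=437, 15–29=857, 30–44=276, 45+=1454
[period 2]
Births: 857 × 0.121 = 104, 276 × 0.274 = 76 ⇒ total 180
Band 2: 437 × 0.952 = 416
Band 3: 857 × 0.956 = 819
Band 4: 276 × 0.925 + 1454 × 0.559 = 255 + 813 = 1068
Net migration: Band 1 + 97 → 277; Band 3 − 97 → 722
Population now: 0–14=277, 15–29=416, 30–44=722, 45+=1068
Scenario B total after 2 periods: 2483
Difference B − A = 2483 − 2545 = -62

-62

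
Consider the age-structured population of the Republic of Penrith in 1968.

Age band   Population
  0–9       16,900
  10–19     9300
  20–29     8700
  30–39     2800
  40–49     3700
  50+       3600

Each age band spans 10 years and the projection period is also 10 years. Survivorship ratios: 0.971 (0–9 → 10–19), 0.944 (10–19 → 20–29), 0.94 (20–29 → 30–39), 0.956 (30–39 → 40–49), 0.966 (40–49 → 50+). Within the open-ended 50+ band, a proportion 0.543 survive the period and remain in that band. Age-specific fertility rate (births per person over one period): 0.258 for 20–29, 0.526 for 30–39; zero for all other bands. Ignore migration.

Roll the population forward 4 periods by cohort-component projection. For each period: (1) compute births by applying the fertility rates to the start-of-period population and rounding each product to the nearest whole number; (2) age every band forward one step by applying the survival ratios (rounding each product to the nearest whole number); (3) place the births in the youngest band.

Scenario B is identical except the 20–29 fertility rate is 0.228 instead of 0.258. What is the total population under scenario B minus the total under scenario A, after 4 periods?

Period 1:
Births: 8700 * 0.258 = 2245 ; 2800 * 0.526 = 1473 — total 3718
10–19: 16900 * 0.971 = 16410
20–29: 9300 * 0.944 = 8779
30–39: 8700 * 0.94 = 8178
40–49: 2800 * 0.956 = 2677
50+: 3700 * 0.966 + 3600 * 0.543 = 3574 + 1955 = 5529
Population now: 0–9=3718, 10–19=16410, 20–29=8779, 30–39=8178, 40–49=2677, 50+=5529
Period 2:
Births: 8779 * 0.258 = 2265 ; 8178 * 0.526 = 4302 — total 6567
10–19: 3718 * 0.971 = 3610
20–29: 16410 * 0.944 = 15491
30–39: 8779 * 0.94 = 8252
40–49: 8178 * 0.956 = 7818
50+: 2677 * 0.966 + 5529 * 0.543 = 2586 + 3002 = 5588
Population now: 0–9=6567, 10–19=3610, 20–29=15491, 30–39=8252, 40–49=7818, 50+=5588
Period 3:
Births: 15491 * 0.258 = 3997 ; 8252 * 0.526 = 4341 — total 8338
10–19: 6567 * 0.971 = 6377
20–29: 3610 * 0.944 = 3408
30–39: 15491 * 0.94 = 14562
40–49: 8252 * 0.956 = 7889
50+: 7818 * 0.966 + 5588 * 0.543 = 7552 + 3034 = 10586
Population now: 0–9=8338, 10–19=6377, 20–29=3408, 30–39=14562, 40–49=7889, 50+=10586
Period 4:
Births: 3408 * 0.258 = 879 ; 14562 * 0.526 = 7660 — total 8539
10–19: 8338 * 0.971 = 8096
20–29: 6377 * 0.944 = 6020
30–39: 3408 * 0.94 = 3204
40–49: 14562 * 0.956 = 13921
50+: 7889 * 0.966 + 10586 * 0.543 = 7621 + 5748 = 13369
Population now: 0–9=8539, 10–19=8096, 20–29=6020, 30–39=3204, 40–49=13921, 50+=13369
Scenario A total after 4 periods: 53149
Scenario B projection —
Period 1:
Births: 8700 * 0.228 = 1984 ; 2800 * 0.526 = 1473 — total 3457
10–19: 16900 * 0.971 = 16410
20–29: 9300 * 0.944 = 8779
30–39: 8700 * 0.94 = 8178
40–49: 2800 * 0.956 = 2677
50+: 3700 * 0.966 + 3600 * 0.543 = 3574 + 1955 = 5529
Population now: 0–9=3457, 10–19=16410, 20–29=8779, 30–39=8178, 40–49=2677, 50+=5529
Period 2:
Births: 8779 * 0.228 = 2002 ; 8178 * 0.526 = 4302 — total 6304
10–19: 3457 * 0.971 = 3357
20–29: 16410 * 0.944 = 15491
30–39: 8779 * 0.94 = 8252
40–49: 8178 * 0.956 = 7818
50+: 2677 * 0.966 + 5529 * 0.543 = 2586 + 3002 = 5588
Population now: 0–9=6304, 10–19=3357, 20–29=15491, 30–39=8252, 40–49=7818, 50+=5588
Period 3:
Births: 15491 * 0.228 = 3532 ; 8252 * 0.526 = 4341 — total 7873
10–19: 6304 * 0.971 = 6121
20–29: 3357 * 0.944 = 3169
30–39: 15491 * 0.94 = 14562
40–49: 8252 * 0.956 = 7889
50+: 7818 * 0.966 + 5588 * 0.543 = 7552 + 3034 = 10586
Population now: 0–9=7873, 10–19=6121, 20–29=3169, 30–39=14562, 40–49=7889, 50+=10586
Period 4:
Births: 3169 * 0.228 = 723 ; 14562 * 0.526 = 7660 — total 8383
10–19: 7873 * 0.971 = 7645
20–29: 6121 * 0.944 = 5778
30–39: 3169 * 0.94 = 2979
40–49: 14562 * 0.956 = 13921
50+: 7889 * 0.966 + 10586 * 0.543 = 7621 + 5748 = 13369
Population now: 0–9=8383, 10–19=7645, 20–29=5778, 30–39=2979, 40–49=13921, 50+=13369
Scenario B total after 4 periods: 52075
Difference B − A = 52075 − 53149 = -1074

-1074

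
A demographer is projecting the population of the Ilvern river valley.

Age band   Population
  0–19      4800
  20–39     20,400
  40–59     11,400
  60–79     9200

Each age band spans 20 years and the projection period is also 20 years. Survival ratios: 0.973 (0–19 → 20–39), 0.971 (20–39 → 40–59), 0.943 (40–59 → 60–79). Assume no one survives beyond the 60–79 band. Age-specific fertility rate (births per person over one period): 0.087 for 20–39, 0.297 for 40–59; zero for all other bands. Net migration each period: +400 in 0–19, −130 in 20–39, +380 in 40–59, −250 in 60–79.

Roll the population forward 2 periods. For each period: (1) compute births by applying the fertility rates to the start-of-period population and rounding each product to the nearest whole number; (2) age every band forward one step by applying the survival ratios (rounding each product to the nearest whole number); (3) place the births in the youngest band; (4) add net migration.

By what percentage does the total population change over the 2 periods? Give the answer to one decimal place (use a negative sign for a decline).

(Bands numbered youngest = 1 to oldest = 4.)
Period 1:
Births: 20400 * 0.087 = 1775 ; 11400 * 0.297 = 3386 → total 5161
Band 2: 4800 * 0.973 = 4670
Band 3: 20400 * 0.971 = 19808
Band 4: 11400 * 0.943 = 10750
Net migration: Band 1 + 400 → 5561; Band 2 − 130 → 4540; Band 3 + 380 → 20188; Band 4 − 250 → 10500
Giving 5561 / 4540 / 20188 / 10500.
Period 2:
Births: 4540 * 0.087 = 395 ; 20188 * 0.297 = 5996 → total 6391
Band 2: 5561 * 0.973 = 5411
Band 3: 4540 * 0.971 = 4408
Band 4: 20188 * 0.943 = 19037
Net migration: Band 1 + 400 → 6791; Band 2 − 130 → 5281; Band 3 + 380 → 4788; Band 4 − 250 → 18787
Giving 6791 / 5281 / 4788 / 18787.
Total: 45800 → 35647; change = -10153; percentage change = -22.2%

-22.2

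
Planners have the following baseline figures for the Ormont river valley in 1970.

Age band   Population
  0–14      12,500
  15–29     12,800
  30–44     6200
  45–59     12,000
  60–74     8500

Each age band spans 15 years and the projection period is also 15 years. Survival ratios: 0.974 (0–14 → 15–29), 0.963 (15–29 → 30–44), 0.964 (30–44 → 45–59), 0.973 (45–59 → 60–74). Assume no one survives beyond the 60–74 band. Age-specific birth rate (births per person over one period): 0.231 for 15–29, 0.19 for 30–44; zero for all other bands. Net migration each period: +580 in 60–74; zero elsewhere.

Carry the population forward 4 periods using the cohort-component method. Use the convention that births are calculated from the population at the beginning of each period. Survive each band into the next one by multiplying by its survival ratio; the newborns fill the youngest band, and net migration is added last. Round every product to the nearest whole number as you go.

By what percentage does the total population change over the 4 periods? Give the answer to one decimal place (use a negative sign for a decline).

-51.7

(Groups numbered youngest = 1 to oldest = 5.)
— Period 1 —
Births: 12800 × 0.231 = 2957  |  6200 × 0.19 = 1178 → 4135
Group 2: 12500 × 0.974 = 12175
Group 3: 12800 × 0.963 = 12326
Group 4: 6200 × 0.964 = 5977
Group 5: 12000 × 0.973 = 11676
Net migration: Group 5 + 580 → 12256
→ [4135, 12175, 12326, 5977, 12256]
— Period 2 —
Births: 12175 × 0.231 = 2812  |  12326 × 0.19 = 2342 → 5154
Group 2: 4135 × 0.974 = 4027
Group 3: 12175 × 0.963 = 11725
Group 4: 12326 × 0.964 = 11882
Group 5: 5977 × 0.973 = 5816
Net migration: Group 5 + 580 → 6396
→ [5154, 4027, 11725, 11882, 6396]
— Period 3 —
Births: 4027 × 0.231 = 930  |  11725 × 0.19 = 2228 → 3158
Group 2: 5154 × 0.974 = 5020
Group 3: 4027 × 0.963 = 3878
Group 4: 11725 × 0.964 = 11303
Group 5: 11882 × 0.973 = 11561
Net migration: Group 5 + 580 → 12141
→ [3158, 5020, 3878, 11303, 12141]
— Period 4 —
Births: 5020 × 0.231 = 1160  |  3878 × 0.19 = 737 → 1897
Group 2: 3158 × 0.974 = 3076
Group 3: 5020 × 0.963 = 4834
Group 4: 3878 × 0.964 = 3738
Group 5: 11303 × 0.973 = 10998
Net migration: Group 5 + 580 → 11578
→ [1897, 3076, 4834, 3738, 11578]
Total: 52000 → 25123; change = -26877; percentage change = -51.7%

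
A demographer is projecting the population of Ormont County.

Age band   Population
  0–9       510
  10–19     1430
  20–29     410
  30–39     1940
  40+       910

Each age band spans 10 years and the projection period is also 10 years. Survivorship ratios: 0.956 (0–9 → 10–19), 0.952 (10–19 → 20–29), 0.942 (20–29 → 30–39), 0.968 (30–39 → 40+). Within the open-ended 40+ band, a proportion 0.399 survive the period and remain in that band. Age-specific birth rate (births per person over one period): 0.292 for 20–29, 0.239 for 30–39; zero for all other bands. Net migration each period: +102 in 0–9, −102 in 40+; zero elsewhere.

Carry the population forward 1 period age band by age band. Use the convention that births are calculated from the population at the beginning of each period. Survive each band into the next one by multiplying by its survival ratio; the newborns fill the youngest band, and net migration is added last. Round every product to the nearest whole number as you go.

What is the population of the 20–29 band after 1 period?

1361

Let band 1 be 0–9 through band 5 = 40+.
After projecting period 1:
Births: 410 × 0.292 = 120, 1940 × 0.239 = 464 → 584
Band 2: 510 × 0.956 = 488
Band 3: 1430 × 0.952 = 1361
Band 4: 410 × 0.942 = 386
Band 5: 1940 × 0.968 + 910 × 0.399 = 1878 + 363 = 2241
Net migration: Band 1 + 102 → 686; Band 5 − 102 → 2139
End of period: [686, 488, 1361, 386, 2139]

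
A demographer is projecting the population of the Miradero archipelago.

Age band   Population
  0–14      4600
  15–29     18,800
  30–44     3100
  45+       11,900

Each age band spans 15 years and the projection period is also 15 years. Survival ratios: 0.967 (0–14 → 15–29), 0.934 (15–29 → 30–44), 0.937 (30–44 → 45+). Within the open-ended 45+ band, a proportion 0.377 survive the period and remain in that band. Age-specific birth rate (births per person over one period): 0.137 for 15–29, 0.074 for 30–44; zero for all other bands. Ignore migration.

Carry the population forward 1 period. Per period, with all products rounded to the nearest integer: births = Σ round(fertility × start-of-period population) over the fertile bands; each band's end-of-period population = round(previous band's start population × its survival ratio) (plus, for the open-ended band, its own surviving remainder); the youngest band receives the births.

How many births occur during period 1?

2805

[period 1]
Births: 18800 * 0.137 = 2576  |  3100 * 0.074 = 229 ⇒ total 2805
15–29: 4600 * 0.967 = 4448
30–44: 18800 * 0.934 = 17559
45+: 3100 * 0.937 + 11900 * 0.377 = 2905 + 4486 = 7391
End of period: [2805, 4448, 17559, 7391]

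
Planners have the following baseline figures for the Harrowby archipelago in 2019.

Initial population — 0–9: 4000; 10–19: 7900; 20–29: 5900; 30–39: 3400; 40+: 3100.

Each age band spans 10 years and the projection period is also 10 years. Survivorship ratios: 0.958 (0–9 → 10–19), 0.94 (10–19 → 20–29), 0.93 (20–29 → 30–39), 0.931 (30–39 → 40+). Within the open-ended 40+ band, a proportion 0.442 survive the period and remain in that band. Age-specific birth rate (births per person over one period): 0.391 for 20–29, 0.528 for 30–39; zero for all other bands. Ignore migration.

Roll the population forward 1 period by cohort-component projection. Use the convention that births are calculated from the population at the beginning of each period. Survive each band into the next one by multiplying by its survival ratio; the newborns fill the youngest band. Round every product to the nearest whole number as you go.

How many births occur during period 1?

Let band 1 be 0–9 through band 5 = 40+.
[period 1]
Births: 5900 * 0.391 = 2307, 3400 * 0.528 = 1795 → total 4102
Band 2: 4000 * 0.958 = 3832
Band 3: 7900 * 0.94 = 7426
Band 4: 5900 * 0.93 = 5487
Band 5: 3400 * 0.931 + 3100 * 0.442 = 3165 + 1370 = 4535
End of period: [4102, 3832, 7426, 5487, 4535]

4102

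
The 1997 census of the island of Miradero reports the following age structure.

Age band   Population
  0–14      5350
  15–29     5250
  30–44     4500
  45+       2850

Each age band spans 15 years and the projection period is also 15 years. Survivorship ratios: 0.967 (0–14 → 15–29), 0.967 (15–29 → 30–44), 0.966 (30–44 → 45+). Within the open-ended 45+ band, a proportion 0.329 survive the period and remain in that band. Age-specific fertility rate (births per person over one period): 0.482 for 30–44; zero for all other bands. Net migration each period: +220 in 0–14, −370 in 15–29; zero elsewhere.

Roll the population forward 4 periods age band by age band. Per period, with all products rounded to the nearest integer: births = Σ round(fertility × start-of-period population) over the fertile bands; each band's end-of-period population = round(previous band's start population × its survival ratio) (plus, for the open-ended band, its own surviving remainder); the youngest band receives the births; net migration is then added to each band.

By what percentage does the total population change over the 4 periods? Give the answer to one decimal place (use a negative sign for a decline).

After projecting period 1:
Births: 4500 × 0.482 = 2169
15–29: 5350 × 0.967 = 5173
30–44: 5250 × 0.967 = 5077
45+: 4500 × 0.966 + 2850 × 0.329 = 4347 + 938 = 5285
Net migration: 0–14 + 220 → 2389; 15–29 − 370 → 4803
End of period: [2389, 4803, 5077, 5285]
After projecting period 2:
Births: 5077 × 0.482 = 2447
15–29: 2389 × 0.967 = 2310
30–44: 4803 × 0.967 = 4645
45+: 5077 × 0.966 + 5285 × 0.329 = 4904 + 1739 = 6643
Net migration: 0–14 + 220 → 2667; 15–29 − 370 → 1940
End of period: [2667, 1940, 4645, 6643]
After projecting period 3:
Births: 4645 × 0.482 = 2239
15–29: 2667 × 0.967 = 2579
30–44: 1940 × 0.967 = 1876
45+: 4645 × 0.966 + 6643 × 0.329 = 4487 + 2186 = 6673
Net migration: 0–14 + 220 → 2459; 15–29 − 370 → 2209
End of period: [2459, 2209, 1876, 6673]
After projecting period 4:
Births: 1876 × 0.482 = 904
15–29: 2459 × 0.967 = 2378
30–44: 2209 × 0.967 = 2136
45+: 1876 × 0.966 + 6673 × 0.329 = 1812 + 2195 = 4007
Net migration: 0–14 + 220 → 1124; 15–29 − 370 → 2008
End of period: [1124, 2008, 2136, 4007]
Total: 17950 → 9275; change = -8675; percentage change = -48.3%

-48.3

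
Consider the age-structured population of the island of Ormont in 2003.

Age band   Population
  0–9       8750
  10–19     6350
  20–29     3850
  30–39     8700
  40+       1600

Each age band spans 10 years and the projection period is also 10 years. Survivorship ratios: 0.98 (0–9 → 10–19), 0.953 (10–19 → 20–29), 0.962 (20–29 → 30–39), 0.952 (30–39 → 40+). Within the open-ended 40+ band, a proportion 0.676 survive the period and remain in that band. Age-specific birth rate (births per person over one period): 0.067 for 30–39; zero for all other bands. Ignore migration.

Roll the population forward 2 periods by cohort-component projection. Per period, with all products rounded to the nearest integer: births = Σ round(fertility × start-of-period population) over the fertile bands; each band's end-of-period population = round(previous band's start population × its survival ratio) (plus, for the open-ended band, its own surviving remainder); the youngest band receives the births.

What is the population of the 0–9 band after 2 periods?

248

Numbering the bands 1..5 from youngest to oldest:
After projecting period 1:
Births: 8700 × 0.067 = 583
Band 2: 8750 × 0.98 = 8575
Band 3: 6350 × 0.953 = 6052
Band 4: 3850 × 0.962 = 3704
Band 5: 8700 × 0.952 + 1600 × 0.676 = 8282 + 1082 = 9364
→ [583, 8575, 6052, 3704, 9364]
After projecting period 2:
Births: 3704 × 0.067 = 248
Band 2: 583 × 0.98 = 571
Band 3: 8575 × 0.953 = 8172
Band 4: 6052 × 0.962 = 5822
Band 5: 3704 × 0.952 + 9364 × 0.676 = 3526 + 6330 = 9856
→ [248, 571, 8172, 5822, 9856]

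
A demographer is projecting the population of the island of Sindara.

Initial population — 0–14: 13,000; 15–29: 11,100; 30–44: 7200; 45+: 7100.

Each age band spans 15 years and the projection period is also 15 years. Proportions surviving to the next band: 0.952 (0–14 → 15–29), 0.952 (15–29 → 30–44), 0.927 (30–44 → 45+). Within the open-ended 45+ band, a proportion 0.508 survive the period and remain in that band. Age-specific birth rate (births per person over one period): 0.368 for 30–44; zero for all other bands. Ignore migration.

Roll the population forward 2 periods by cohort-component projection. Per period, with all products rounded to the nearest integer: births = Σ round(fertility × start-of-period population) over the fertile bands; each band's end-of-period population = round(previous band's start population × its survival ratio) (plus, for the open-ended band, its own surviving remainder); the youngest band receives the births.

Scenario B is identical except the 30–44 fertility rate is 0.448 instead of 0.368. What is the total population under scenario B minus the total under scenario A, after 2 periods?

Call the bands 1 to 4, youngest first.
After projecting period 1:
Births: 7200 * 0.368 = 2650
Band 2: 13000 * 0.952 = 12376
Band 3: 11100 * 0.952 = 10567
Band 4: 7200 * 0.927 + 7100 * 0.508 = 6674 + 3607 = 10281
Giving 2650 / 12376 / 10567 / 10281.
After projecting period 2:
Births: 10567 * 0.368 = 3889
Band 2: 2650 * 0.952 = 2523
Band 3: 12376 * 0.952 = 11782
Band 4: 10567 * 0.927 + 10281 * 0.508 = 9796 + 5223 = 15019
Giving 3889 / 2523 / 11782 / 15019.
Scenario A total after 2 periods: 33213
Scenario B projection —
After projecting period 1:
Births: 7200 * 0.448 = 3226
Band 2: 13000 * 0.952 = 12376
Band 3: 11100 * 0.952 = 10567
Band 4: 7200 * 0.927 + 7100 * 0.508 = 6674 + 3607 = 10281
Giving 3226 / 12376 / 10567 / 10281.
After projecting period 2:
Births: 10567 * 0.448 = 4734
Band 2: 3226 * 0.952 = 3071
Band 3: 12376 * 0.952 = 11782
Band 4: 10567 * 0.927 + 10281 * 0.508 = 9796 + 5223 = 15019
Giving 4734 / 3071 / 11782 / 15019.
Scenario B total after 2 periods: 34606
Difference B − A = 34606 − 33213 = 1393

1393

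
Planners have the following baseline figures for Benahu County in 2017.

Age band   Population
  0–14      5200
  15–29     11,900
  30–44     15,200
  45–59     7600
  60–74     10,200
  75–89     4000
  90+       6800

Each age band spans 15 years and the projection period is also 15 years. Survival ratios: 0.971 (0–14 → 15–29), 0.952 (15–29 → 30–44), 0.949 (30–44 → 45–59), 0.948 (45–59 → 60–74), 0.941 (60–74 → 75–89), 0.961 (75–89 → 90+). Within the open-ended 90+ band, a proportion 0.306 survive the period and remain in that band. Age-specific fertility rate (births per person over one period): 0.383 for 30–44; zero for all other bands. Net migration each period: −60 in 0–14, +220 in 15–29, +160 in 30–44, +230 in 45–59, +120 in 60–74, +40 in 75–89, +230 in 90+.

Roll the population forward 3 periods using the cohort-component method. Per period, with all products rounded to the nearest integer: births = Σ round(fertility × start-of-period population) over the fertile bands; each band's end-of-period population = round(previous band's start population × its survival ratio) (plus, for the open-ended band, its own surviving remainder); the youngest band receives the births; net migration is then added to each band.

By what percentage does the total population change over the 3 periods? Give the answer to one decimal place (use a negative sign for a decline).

-15.5

(Groups numbered youngest = 1 to oldest = 7.)
[period 1]
Births: 15200 * 0.383 = 5822
Group 2: 5200 * 0.971 = 5049
Group 3: 11900 * 0.952 = 11329
Group 4: 15200 * 0.949 = 14425
Group 5: 7600 * 0.948 = 7205
Group 6: 10200 * 0.941 = 9598
Group 7: 4000 * 0.961 + 6800 * 0.306 = 3844 + 2081 = 5925
Net migration: Group 1 − 60 → 5762; Group 2 + 220 → 5269; Group 3 + 160 → 11489; Group 4 + 230 → 14655; Group 5 + 120 → 7325; Group 6 + 40 → 9638; Group 7 + 230 → 6155
Giving 5762 / 5269 / 11489 / 14655 / 7325 / 9638 / 6155.
[period 2]
Births: 11489 * 0.383 = 4400
Group 2: 5762 * 0.971 = 5595
Group 3: 5269 * 0.952 = 5016
Group 4: 11489 * 0.949 = 10903
Group 5: 14655 * 0.948 = 13893
Group 6: 7325 * 0.941 = 6893
Group 7: 9638 * 0.961 + 6155 * 0.306 = 9262 + 1883 = 11145
Net migration: Group 1 − 60 → 4340; Group 2 + 220 → 5815; Group 3 + 160 → 5176; Group 4 + 230 → 11133; Group 5 + 120 → 14013; Group 6 + 40 → 6933; Group 7 + 230 → 11375
Giving 4340 / 5815 / 5176 / 11133 / 14013 / 6933 / 11375.
[period 3]
Births: 5176 * 0.383 = 1982
Group 2: 4340 * 0.971 = 4214
Group 3: 5815 * 0.952 = 5536
Group 4: 5176 * 0.949 = 4912
Group 5: 11133 * 0.948 = 10554
Group 6: 14013 * 0.941 = 13186
Group 7: 6933 * 0.961 + 11375 * 0.306 = 6663 + 3481 = 10144
Net migration: Group 1 − 60 → 1922; Group 2 + 220 → 4434; Group 3 + 160 → 5696; Group 4 + 230 → 5142; Group 5 + 120 → 10674; Group 6 + 40 → 13226; Group 7 + 230 → 10374
Giving 1922 / 4434 / 5696 / 5142 / 10674 / 13226 / 10374.
Total: 60900 → 51468; change = -9432; percentage change = -15.5%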